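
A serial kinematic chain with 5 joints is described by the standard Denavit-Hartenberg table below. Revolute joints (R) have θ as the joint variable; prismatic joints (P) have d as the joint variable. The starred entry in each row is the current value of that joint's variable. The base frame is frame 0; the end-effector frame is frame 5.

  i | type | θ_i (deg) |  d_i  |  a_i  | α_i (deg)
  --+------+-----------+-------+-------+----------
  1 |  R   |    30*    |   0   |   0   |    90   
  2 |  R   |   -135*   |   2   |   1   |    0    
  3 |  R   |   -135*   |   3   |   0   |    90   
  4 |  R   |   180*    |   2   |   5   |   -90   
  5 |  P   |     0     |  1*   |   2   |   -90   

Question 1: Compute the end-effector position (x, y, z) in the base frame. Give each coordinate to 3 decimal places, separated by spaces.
after link 1: o_1 = (0.0000, 0.0000, 0.0000)
after link 2: o_2 = (0.3876, -2.0856, -0.7071)
after link 3: o_3 = (1.8876, -4.6837, -0.7071)
after link 4: o_4 = (3.6197, -3.6837, -5.7071)
after link 5: o_5 = (3.1197, -2.8177, -7.7071)

3.120 -2.818 -7.707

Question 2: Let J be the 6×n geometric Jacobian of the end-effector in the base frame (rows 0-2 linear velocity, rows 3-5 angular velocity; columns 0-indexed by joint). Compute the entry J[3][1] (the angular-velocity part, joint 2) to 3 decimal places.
0.500

axis z_1 = (0.5000,-0.8660,0.0000); lever o_n−o_1 = (3.1197,-2.8177,-7.7071)
cross product → J_v[:, 1] = (6.6746,3.8536,1.2929)
J_ω[:, 1] = z_1
entry J[3][1] = 0.5000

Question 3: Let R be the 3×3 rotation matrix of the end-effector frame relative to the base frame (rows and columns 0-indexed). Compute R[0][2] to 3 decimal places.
-0.866

End-effector z-axis (col 2 of R) = (-0.8660,-0.5000,-0.0000)
R[0][2] = -0.8660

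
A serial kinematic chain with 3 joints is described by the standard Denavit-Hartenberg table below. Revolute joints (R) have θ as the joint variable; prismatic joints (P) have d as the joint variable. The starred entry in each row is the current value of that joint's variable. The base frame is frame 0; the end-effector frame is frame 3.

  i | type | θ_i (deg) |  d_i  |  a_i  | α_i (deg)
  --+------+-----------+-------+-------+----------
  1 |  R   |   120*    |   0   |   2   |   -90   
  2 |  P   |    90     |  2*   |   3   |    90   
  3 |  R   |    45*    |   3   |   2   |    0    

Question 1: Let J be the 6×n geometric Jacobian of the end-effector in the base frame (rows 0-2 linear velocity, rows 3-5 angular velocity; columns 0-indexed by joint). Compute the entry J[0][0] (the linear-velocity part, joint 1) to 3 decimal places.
axis z_0 = ẑ; lever o_n−o_0 = (-5.4568,2.6230,-4.4142)
cross product → J_v[:, 0] = (-2.6230,-5.4568,0.0000)
J_ω[:, 0] = z_0
entry J[0][0] = -2.6230

-2.623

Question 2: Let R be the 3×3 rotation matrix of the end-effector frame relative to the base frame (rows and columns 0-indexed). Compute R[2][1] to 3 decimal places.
End-effector y-axis (col 1 of R) = (-0.6124,-0.3536,0.7071)
R[2][1] = 0.7071

0.707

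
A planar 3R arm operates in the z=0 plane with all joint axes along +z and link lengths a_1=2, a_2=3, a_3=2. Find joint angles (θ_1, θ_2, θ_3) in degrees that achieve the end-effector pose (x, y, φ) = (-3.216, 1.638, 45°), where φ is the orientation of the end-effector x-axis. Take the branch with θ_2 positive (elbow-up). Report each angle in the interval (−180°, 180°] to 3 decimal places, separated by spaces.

wrist centre = target − a_3·(cos φ, sin φ) = (-4.6302, 0.2238)
cos θ_2 = (21.4890−2²−3²)/(2·2·3) = 0.7074; θ_2 = 44.9752° (elbow-up)
β = atan2(0.2238,-4.6302) = 177.2329°; ψ = atan2(2.1204,4.1222) = 27.2204°
θ_1 = β − ψ = 150.0125°
θ_3 = φ − θ_1 − θ_2 = -149.9877° (wrapped to (-180°,180°])

150.013 44.975 -149.988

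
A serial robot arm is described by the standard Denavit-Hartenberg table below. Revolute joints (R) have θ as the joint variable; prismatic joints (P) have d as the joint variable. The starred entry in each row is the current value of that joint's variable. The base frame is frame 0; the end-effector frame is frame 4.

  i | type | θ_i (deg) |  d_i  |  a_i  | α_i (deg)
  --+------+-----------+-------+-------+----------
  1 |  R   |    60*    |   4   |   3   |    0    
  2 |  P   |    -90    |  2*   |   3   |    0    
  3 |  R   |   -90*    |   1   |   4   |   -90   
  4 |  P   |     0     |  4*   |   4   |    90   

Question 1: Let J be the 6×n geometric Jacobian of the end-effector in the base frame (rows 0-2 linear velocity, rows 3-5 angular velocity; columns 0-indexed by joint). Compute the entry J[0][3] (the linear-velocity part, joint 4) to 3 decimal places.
prismatic axis z_3 = (0.8660,-0.5000,0.0000)
J_v[:, 3] = z_3; J_ω[:, 3] = (0,0,0)
entry J[0][3] = 0.8660

0.866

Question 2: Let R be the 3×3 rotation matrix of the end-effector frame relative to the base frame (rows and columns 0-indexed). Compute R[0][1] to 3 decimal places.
0.866

End-effector y-axis (col 1 of R) = (0.8660,-0.5000,0.0000)
R[0][1] = 0.8660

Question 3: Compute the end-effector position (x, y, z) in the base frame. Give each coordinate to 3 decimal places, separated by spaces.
after link 1: o_1 = (1.5000, 2.5981, 4.0000)
after link 2: o_2 = (4.0981, 1.0981, 6.0000)
after link 3: o_3 = (2.0981, -2.3660, 7.0000)
after link 4: o_4 = (3.5622, -7.8301, 7.0000)

3.562 -7.830 7.000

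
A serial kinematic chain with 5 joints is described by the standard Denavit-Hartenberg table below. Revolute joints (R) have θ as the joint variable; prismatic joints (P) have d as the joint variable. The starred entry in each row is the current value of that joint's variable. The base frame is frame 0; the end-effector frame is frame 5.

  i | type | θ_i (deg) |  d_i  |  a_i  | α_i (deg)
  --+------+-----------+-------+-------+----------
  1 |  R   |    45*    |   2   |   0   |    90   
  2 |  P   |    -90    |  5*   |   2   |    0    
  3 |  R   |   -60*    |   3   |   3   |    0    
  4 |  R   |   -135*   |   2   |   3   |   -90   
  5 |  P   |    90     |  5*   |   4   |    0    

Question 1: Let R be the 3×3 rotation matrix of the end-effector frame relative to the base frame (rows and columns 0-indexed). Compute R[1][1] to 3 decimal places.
-0.183

End-effector y-axis (col 1 of R) = (-0.1830,-0.1830,-0.9659)
R[1][1] = -0.1830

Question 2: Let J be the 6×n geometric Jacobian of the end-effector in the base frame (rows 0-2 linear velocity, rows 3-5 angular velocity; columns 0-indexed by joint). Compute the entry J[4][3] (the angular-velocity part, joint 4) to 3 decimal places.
axis z_3 = (0.7071,-0.7071,0.0000); lever o_n−o_3 = (-4.2802,-1.4518,4.1919)
cross product → J_v[:, 3] = (-2.9641,-2.9641,-4.0532)
J_ω[:, 3] = z_3
entry J[4][3] = -0.7071

-0.707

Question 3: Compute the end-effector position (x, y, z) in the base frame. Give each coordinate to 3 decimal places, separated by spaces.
-0.461 -8.946 2.692

after link 1: o_1 = (0.0000, 0.0000, 2.0000)
after link 2: o_2 = (3.5355, -3.5355, 0.0000)
after link 3: o_3 = (3.8197, -7.4940, -1.5000)
after link 4: o_4 = (5.7830, -8.3591, 1.3978)
after link 5: o_5 = (-0.4605, -8.9458, 2.6919)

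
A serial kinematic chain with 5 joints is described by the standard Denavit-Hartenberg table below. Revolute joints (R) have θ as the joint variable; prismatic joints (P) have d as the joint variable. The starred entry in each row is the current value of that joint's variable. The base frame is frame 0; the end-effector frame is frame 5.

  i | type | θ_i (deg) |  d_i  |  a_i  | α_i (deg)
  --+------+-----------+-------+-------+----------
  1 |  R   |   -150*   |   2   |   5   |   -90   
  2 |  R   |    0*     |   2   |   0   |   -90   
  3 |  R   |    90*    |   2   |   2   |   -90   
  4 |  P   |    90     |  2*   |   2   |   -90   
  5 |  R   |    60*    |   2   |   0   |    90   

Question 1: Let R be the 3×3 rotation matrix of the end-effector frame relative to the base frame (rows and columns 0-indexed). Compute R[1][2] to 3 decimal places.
0.250

End-effector z-axis (col 2 of R) = (0.4330,0.2500,0.8660)
R[1][2] = 0.2500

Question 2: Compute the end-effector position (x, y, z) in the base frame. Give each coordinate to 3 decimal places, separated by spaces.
after link 1: o_1 = (-4.3301, -2.5000, 2.0000)
after link 2: o_2 = (-3.3301, -4.2321, 2.0000)
after link 3: o_3 = (-4.3301, -2.5000, -0.0000)
after link 4: o_4 = (-2.5981, -1.5000, 2.0000)
after link 5: o_5 = (-1.5981, -3.2321, 2.0000)

-1.598 -3.232 2.000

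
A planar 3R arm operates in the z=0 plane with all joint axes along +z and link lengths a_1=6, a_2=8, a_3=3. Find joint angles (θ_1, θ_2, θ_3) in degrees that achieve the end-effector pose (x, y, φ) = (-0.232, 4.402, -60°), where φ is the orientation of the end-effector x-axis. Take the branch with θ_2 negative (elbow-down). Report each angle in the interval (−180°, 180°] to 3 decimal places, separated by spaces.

177.795 -119.999 -117.795

wrist centre = target − a_3·(cos φ, sin φ) = (-1.7320, 7.0001)
cos θ_2 = (52.0009−6²−8²)/(2·6·8) = -0.5000; θ_2 = -119.9994° (elbow-down)
β = atan2(7.0001,-1.7320) = 103.8973°; ψ = atan2(-6.9282,2.0001) = -73.8974°
θ_1 = β − ψ = 177.7948°
θ_3 = φ − θ_1 − θ_2 = -117.7954° (wrapped to (-180°,180°])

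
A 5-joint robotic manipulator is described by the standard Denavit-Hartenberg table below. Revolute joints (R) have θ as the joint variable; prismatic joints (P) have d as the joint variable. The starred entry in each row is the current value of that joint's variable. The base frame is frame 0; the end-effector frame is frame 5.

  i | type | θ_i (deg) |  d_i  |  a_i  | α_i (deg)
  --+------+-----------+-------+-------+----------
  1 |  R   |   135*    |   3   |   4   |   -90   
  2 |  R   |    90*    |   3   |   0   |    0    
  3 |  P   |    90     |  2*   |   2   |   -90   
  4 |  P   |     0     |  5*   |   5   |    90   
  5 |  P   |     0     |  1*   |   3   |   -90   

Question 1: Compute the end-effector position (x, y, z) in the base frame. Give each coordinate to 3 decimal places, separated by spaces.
-0.000 -8.485 8.000

after link 1: o_1 = (-2.8284, 2.8284, 3.0000)
after link 2: o_2 = (-4.9497, 0.7071, 3.0000)
after link 3: o_3 = (-4.9497, -2.1213, 3.0000)
after link 4: o_4 = (-1.4142, -5.6569, 8.0000)
after link 5: o_5 = (-0.0000, -8.4853, 8.0000)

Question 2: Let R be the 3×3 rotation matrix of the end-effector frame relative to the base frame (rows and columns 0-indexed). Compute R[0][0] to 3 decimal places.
End-effector x-axis (col 0 of R) = (0.7071,-0.7071,-0.0000)
R[0][0] = 0.7071

0.707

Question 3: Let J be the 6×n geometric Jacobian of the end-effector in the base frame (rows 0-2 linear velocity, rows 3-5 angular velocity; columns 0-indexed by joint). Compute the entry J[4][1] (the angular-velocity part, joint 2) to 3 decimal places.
-0.707

axis z_1 = (-0.7071,-0.7071,0.0000); lever o_n−o_1 = (2.8284,-11.3137,5.0000)
cross product → J_v[:, 1] = (-3.5355,3.5355,10.0000)
J_ω[:, 1] = z_1
entry J[4][1] = -0.7071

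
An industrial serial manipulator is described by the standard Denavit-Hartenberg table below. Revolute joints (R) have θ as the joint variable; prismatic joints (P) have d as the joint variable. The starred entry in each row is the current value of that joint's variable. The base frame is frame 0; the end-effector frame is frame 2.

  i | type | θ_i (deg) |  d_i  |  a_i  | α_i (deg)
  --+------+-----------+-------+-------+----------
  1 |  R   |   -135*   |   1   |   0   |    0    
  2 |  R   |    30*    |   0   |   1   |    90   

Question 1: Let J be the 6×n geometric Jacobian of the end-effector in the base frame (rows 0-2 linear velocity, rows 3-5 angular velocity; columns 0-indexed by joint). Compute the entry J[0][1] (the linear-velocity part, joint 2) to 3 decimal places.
0.966

axis z_1 = (0.0000,0.0000,1.0000); lever o_n−o_1 = (-0.2588,-0.9659,0.0000)
cross product → J_v[:, 1] = (0.9659,-0.2588,0.0000)
J_ω[:, 1] = z_1
entry J[0][1] = 0.9659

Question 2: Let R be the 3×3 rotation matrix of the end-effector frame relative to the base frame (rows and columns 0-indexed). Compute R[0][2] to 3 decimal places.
-0.966

End-effector z-axis (col 2 of R) = (-0.9659,0.2588,0.0000)
R[0][2] = -0.9659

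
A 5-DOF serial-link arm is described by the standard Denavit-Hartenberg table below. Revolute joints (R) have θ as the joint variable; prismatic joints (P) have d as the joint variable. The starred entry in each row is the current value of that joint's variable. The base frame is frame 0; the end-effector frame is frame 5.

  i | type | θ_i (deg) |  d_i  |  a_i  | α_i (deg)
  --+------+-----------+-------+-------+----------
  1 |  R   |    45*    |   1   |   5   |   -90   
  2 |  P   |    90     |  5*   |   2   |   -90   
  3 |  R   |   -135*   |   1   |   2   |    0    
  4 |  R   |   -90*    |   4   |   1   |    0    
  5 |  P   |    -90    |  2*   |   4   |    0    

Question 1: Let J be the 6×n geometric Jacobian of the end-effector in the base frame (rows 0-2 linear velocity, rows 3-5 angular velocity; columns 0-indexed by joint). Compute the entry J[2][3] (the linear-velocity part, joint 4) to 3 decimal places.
axis z_3 = (-0.7071,-0.7071,-0.0000); lever o_n−o_3 = (-1.7426,-6.7426,-2.1213)
cross product → J_v[:, 3] = (1.5000,-1.5000,3.5355)
J_ω[:, 3] = z_3
entry J[2][3] = 3.5355

3.536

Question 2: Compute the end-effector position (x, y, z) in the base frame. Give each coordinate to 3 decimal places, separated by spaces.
-3.450 0.621 -1.707

after link 1: o_1 = (3.5355, 3.5355, 1.0000)
after link 2: o_2 = (0.0000, 7.0711, -1.0000)
after link 3: o_3 = (-1.7071, 7.3640, 0.4142)
after link 4: o_4 = (-4.0355, 4.0355, 1.1213)
after link 5: o_5 = (-3.4497, 0.6213, -1.7071)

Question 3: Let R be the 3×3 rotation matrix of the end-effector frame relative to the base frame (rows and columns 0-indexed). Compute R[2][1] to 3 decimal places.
End-effector y-axis (col 1 of R) = (0.5000,-0.5000,0.7071)
R[2][1] = 0.7071

0.707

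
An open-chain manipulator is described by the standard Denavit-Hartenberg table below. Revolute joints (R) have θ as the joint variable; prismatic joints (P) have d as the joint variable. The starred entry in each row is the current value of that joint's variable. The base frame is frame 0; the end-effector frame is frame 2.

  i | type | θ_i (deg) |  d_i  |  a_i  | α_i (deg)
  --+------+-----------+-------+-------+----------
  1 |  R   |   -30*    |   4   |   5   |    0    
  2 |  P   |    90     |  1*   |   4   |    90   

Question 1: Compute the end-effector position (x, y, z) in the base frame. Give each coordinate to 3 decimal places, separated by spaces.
after link 1: o_1 = (4.3301, -2.5000, 4.0000)
after link 2: o_2 = (6.3301, 0.9641, 5.0000)

6.330 0.964 5.000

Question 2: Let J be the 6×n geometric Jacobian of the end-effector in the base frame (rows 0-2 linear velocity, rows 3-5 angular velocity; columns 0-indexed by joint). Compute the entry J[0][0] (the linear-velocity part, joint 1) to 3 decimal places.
axis z_0 = ẑ; lever o_n−o_0 = (6.3301,0.9641,5.0000)
cross product → J_v[:, 0] = (-0.9641,6.3301,0.0000)
J_ω[:, 0] = z_0
entry J[0][0] = -0.9641

-0.964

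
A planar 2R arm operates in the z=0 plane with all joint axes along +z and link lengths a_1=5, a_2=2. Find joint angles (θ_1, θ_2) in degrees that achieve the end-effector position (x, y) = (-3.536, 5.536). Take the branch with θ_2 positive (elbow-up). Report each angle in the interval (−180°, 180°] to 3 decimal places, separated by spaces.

cos θ_2 = (43.1506−5²−2²)/(2·5·2) = 0.7075; θ_2 = 44.9657° (elbow-up)
β = atan2(5.5360,-3.5360) = 122.5675°; ψ = atan2(1.4134,6.4151) = 12.4249°
θ_1 = β − ψ = 110.1426°

110.143 44.966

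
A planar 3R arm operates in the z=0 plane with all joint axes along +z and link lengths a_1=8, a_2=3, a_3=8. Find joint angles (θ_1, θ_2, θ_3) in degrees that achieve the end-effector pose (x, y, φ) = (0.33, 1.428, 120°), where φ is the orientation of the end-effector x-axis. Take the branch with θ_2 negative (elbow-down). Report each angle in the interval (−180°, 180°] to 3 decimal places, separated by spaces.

wrist centre = target − a_3·(cos φ, sin φ) = (4.3300, -5.5002)
cos θ_2 = (49.0011−8²−3²)/(2·8·3) = -0.5000; θ_2 = -119.9984° (elbow-down)
β = atan2(-5.5002,4.3300) = -51.7886°; ψ = atan2(-2.5981,6.5001) = -21.7869°
θ_1 = β − ψ = -30.0018°
θ_3 = φ − θ_1 − θ_2 = -89.9998° (wrapped to (-180°,180°])

-30.002 -119.998 -90.000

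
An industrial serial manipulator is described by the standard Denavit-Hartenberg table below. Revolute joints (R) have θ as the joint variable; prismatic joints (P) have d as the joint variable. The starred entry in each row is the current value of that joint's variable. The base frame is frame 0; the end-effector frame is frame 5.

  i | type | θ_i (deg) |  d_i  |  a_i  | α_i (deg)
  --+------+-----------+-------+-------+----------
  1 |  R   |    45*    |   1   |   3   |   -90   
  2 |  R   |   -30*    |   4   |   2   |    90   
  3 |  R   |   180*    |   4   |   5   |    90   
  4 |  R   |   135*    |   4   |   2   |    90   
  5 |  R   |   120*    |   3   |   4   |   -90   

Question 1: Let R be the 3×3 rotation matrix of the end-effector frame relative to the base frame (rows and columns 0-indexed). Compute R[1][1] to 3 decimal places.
End-effector y-axis (col 1 of R) = (0.6830,0.6830,-0.2588)
R[1][1] = 0.6830

0.683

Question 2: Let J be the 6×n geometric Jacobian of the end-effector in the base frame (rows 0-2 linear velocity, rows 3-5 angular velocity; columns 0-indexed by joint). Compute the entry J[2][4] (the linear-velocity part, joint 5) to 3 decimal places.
axis z_4 = (-0.6830,-0.6830,0.2588); lever o_n−o_4 = (-4.8646,0.0344,-1.1554)
cross product → J_v[:, 4] = (0.7802,-2.0482,-3.3461)
J_ω[:, 4] = z_4
entry J[2][4] = -3.3461

-3.346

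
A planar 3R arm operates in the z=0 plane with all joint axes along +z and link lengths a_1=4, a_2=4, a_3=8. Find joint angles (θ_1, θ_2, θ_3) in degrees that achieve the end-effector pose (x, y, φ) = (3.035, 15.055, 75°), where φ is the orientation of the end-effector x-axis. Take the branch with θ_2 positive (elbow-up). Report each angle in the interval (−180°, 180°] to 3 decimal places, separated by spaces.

59.997 45.009 -30.007

wrist centre = target − a_3·(cos φ, sin φ) = (0.9644, 7.3276)
cos θ_2 = (54.6238−4²−4²)/(2·4·4) = 0.7070; θ_2 = 45.0092° (elbow-up)
β = atan2(7.3276,0.9644) = 82.5019°; ψ = atan2(2.8289,6.8280) = 22.5046°
θ_1 = β − ψ = 59.9973°
θ_3 = φ − θ_1 − θ_2 = -30.0065° (wrapped to (-180°,180°])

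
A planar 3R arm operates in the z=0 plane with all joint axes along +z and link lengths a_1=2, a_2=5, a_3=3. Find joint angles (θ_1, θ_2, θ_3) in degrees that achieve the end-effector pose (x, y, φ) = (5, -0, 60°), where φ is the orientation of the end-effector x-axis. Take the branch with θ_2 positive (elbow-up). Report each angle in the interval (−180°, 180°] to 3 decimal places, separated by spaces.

wrist centre = target − a_3·(cos φ, sin φ) = (3.5000, -2.5981)
cos θ_2 = (19.0000−2²−5²)/(2·2·5) = -0.5000; θ_2 = 120.0000° (elbow-up)
β = atan2(-2.5981,3.5000) = -36.5868°; ψ = atan2(4.3301,-0.5000) = 96.5868°
θ_1 = β − ψ = -133.1736°
θ_3 = φ − θ_1 − θ_2 = 73.1736° (wrapped to (-180°,180°])

-133.174 120.000 73.174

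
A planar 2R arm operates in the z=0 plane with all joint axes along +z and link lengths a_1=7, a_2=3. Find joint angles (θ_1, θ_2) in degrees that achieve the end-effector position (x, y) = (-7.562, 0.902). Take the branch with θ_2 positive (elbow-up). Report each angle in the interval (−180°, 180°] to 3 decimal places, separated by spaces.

149.999 90.003

cos θ_2 = (57.9974−7²−3²)/(2·7·3) = -0.0001; θ_2 = 90.0035° (elbow-up)
β = atan2(0.9020,-7.5620) = 173.1979°; ψ = atan2(3.0000,6.9998) = 23.1991°
θ_1 = β − ψ = 149.9987°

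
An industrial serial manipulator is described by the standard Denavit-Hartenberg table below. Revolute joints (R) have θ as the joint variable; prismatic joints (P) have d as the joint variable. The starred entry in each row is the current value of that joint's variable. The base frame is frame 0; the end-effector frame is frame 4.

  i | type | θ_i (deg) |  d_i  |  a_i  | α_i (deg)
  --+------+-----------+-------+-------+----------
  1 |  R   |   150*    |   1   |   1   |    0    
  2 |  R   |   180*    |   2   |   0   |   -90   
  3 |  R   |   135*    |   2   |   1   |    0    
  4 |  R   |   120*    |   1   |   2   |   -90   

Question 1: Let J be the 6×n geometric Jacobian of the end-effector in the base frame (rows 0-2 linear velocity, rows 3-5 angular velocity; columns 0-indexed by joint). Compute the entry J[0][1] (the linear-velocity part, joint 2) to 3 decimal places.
-3.210

axis z_1 = (0.0000,0.0000,1.0000); lever o_n−o_1 = (0.4393,3.2104,3.2247)
cross product → J_v[:, 1] = (-3.2104,0.4393,0.0000)
J_ω[:, 1] = z_1
entry J[0][1] = -3.2104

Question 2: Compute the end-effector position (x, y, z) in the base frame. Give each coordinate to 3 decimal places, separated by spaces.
-0.427 3.710 4.225

after link 1: o_1 = (-0.8660, 0.5000, 1.0000)
after link 2: o_2 = (-0.8660, 0.5000, 3.0000)
after link 3: o_3 = (-0.4784, 2.5856, 2.2929)
after link 4: o_4 = (-0.4267, 3.7104, 4.2247)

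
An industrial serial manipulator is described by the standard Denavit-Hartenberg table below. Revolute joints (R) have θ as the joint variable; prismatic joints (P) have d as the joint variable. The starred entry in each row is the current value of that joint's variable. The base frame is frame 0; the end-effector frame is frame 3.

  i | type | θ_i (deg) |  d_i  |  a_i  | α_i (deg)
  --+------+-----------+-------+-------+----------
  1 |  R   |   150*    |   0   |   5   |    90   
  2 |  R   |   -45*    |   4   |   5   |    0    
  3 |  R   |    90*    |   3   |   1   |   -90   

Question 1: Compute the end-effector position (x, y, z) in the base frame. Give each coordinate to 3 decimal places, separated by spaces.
-4.504 10.683 -2.828

after link 1: o_1 = (-4.3301, 2.5000, 0.0000)
after link 2: o_2 = (-5.3920, 7.7319, -3.5355)
after link 3: o_3 = (-4.5044, 10.6835, -2.8284)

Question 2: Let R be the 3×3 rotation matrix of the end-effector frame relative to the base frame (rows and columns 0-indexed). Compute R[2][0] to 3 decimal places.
0.707

End-effector x-axis (col 0 of R) = (-0.6124,0.3536,0.7071)
R[2][0] = 0.7071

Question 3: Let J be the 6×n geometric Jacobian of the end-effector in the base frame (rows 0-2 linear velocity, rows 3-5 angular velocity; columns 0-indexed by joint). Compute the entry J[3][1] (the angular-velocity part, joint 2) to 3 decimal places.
0.500

axis z_1 = (0.5000,0.8660,0.0000); lever o_n−o_1 = (-0.1742,8.1835,-2.8284)
cross product → J_v[:, 1] = (-2.4495,1.4142,4.2426)
J_ω[:, 1] = z_1
entry J[3][1] = 0.5000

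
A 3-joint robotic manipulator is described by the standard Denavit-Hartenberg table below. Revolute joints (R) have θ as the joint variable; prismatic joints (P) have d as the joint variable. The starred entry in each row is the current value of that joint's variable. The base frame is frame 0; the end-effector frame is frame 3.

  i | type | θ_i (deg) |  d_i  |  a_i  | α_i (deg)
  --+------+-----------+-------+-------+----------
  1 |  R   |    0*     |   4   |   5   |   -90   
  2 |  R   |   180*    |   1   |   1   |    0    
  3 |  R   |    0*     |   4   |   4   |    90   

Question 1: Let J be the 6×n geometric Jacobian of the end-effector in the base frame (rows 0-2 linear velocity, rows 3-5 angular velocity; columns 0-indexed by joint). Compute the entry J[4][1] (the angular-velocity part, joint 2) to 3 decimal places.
1.000

axis z_1 = (0.0000,1.0000,0.0000); lever o_n−o_1 = (-5.0000,5.0000,-0.0000)
cross product → J_v[:, 1] = (-0.0000,-0.0000,5.0000)
J_ω[:, 1] = z_1
entry J[4][1] = 1.0000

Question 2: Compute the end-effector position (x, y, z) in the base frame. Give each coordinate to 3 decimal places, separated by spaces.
0.000 5.000 4.000

after link 1: o_1 = (5.0000, 0.0000, 4.0000)
after link 2: o_2 = (4.0000, 1.0000, 4.0000)
after link 3: o_3 = (0.0000, 5.0000, 4.0000)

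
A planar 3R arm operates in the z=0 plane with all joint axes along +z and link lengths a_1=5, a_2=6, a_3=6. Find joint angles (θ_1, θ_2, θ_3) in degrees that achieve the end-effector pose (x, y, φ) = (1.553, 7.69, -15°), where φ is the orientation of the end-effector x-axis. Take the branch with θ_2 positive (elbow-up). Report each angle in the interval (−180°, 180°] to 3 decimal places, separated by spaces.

90.002 44.994 -149.996

wrist centre = target − a_3·(cos φ, sin φ) = (-4.2426, 9.2429)
cos θ_2 = (103.4307−5²−6²)/(2·5·6) = 0.7072; θ_2 = 44.9942° (elbow-up)
β = atan2(9.2429,-4.2426) = 114.6554°; ψ = atan2(4.2422,9.2431) = 24.6533°
θ_1 = β − ψ = 90.0022°
θ_3 = φ − θ_1 − θ_2 = -149.9963° (wrapped to (-180°,180°])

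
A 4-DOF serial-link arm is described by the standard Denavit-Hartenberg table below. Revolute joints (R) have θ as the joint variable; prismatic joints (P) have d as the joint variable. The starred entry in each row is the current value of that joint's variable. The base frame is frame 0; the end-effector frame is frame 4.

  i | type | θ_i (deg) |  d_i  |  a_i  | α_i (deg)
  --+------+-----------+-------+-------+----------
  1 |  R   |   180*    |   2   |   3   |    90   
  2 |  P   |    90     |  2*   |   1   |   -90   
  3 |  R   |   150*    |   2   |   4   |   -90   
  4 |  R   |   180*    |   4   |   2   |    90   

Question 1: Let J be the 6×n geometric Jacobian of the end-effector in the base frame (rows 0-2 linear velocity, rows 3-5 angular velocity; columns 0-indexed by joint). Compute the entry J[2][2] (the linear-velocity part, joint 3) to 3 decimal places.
2.464

axis z_2 = (1.0000,-0.0000,0.0000); lever o_n−o_2 = (2.0000,2.4641,-3.7321)
cross product → J_v[:, 2] = (0.0000,3.7321,2.4641)
J_ω[:, 2] = z_2
entry J[2][2] = 2.4641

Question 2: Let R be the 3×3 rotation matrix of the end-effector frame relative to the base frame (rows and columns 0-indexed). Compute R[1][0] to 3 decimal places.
End-effector x-axis (col 0 of R) = (-0.0000,0.5000,0.8660)
R[1][0] = 0.5000

0.500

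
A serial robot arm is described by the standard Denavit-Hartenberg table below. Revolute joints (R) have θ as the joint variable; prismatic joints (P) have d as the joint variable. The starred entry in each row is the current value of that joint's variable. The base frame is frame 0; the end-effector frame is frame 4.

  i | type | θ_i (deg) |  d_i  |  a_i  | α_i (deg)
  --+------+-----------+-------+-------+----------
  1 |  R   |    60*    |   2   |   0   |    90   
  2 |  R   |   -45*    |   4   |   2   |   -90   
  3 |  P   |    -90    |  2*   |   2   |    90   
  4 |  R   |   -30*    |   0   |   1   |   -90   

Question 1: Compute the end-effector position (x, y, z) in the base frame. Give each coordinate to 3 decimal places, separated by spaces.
7.184 -1.290 1.646

after link 1: o_1 = (0.0000, 0.0000, 2.0000)
after link 2: o_2 = (4.1712, -0.7753, 0.5858)
after link 3: o_3 = (6.6104, -0.5505, 2.0000)
after link 4: o_4 = (7.1836, -1.2897, 1.6464)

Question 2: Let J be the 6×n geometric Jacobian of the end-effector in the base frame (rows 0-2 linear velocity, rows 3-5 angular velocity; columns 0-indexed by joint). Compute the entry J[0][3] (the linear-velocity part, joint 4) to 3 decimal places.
axis z_3 = (-0.3536,-0.6124,0.7071); lever o_n−o_3 = (0.5732,-0.7392,-0.3536)
cross product → J_v[:, 3] = (0.7392,0.2803,0.6124)
J_ω[:, 3] = z_3
entry J[0][3] = 0.7392

0.739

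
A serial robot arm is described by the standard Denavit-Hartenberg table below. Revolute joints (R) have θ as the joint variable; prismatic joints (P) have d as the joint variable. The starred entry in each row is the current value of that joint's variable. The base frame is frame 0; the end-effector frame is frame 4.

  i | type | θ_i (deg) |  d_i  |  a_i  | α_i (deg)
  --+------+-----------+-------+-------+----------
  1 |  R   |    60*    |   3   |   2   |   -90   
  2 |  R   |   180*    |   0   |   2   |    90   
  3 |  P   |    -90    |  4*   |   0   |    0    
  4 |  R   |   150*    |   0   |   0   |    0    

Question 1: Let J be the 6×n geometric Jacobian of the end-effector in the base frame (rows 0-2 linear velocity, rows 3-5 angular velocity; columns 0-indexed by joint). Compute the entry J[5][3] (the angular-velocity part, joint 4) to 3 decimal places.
axis z_3 = (-0.0000,0.0000,-1.0000); lever o_n−o_3 = (0.0000,0.0000,0.0000)
cross product → J_v[:, 3] = (0.0000,0.0000,-0.0000)
J_ω[:, 3] = z_3
entry J[5][3] = -1.0000

-1.000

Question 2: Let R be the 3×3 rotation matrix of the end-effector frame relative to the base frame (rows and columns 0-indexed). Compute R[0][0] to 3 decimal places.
-1.000

End-effector x-axis (col 0 of R) = (-1.0000,0.0000,0.0000)
R[0][0] = -1.0000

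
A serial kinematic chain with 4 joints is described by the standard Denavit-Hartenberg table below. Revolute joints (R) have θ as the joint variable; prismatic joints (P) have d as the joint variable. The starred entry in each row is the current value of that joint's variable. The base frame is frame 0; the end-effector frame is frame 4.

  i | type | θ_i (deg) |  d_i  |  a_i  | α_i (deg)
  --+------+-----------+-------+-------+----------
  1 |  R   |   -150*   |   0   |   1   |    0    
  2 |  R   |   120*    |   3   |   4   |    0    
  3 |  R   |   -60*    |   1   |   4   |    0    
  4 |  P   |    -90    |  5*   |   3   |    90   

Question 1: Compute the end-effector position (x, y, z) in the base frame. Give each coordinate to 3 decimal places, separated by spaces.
after link 1: o_1 = (-0.8660, -0.5000, 0.0000)
after link 2: o_2 = (2.5981, -2.5000, 3.0000)
after link 3: o_3 = (2.5981, -6.5000, 4.0000)
after link 4: o_4 = (-0.4019, -6.5000, 9.0000)

-0.402 -6.500 9.000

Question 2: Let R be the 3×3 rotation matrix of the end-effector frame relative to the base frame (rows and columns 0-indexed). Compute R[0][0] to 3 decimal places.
End-effector x-axis (col 0 of R) = (-1.0000,0.0000,0.0000)
R[0][0] = -1.0000

-1.000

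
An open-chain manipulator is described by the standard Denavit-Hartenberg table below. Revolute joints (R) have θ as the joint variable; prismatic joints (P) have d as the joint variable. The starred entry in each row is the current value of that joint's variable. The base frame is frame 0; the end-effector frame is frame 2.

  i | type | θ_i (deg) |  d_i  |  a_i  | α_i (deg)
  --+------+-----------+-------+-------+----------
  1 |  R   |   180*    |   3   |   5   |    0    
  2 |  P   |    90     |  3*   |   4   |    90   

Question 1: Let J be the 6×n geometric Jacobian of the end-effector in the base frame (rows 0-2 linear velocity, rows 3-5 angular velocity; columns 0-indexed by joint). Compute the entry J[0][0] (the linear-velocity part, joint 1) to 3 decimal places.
4.000

axis z_0 = ẑ; lever o_n−o_0 = (-5.0000,-4.0000,6.0000)
cross product → J_v[:, 0] = (4.0000,-5.0000,0.0000)
J_ω[:, 0] = z_0
entry J[0][0] = 4.0000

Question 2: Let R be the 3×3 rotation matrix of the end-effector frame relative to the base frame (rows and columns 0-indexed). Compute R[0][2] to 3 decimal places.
End-effector z-axis (col 2 of R) = (-1.0000,0.0000,0.0000)
R[0][2] = -1.0000

-1.000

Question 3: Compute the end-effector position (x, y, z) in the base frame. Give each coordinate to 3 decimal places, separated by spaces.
-5.000 -4.000 6.000

after link 1: o_1 = (-5.0000, 0.0000, 3.0000)
after link 2: o_2 = (-5.0000, -4.0000, 6.0000)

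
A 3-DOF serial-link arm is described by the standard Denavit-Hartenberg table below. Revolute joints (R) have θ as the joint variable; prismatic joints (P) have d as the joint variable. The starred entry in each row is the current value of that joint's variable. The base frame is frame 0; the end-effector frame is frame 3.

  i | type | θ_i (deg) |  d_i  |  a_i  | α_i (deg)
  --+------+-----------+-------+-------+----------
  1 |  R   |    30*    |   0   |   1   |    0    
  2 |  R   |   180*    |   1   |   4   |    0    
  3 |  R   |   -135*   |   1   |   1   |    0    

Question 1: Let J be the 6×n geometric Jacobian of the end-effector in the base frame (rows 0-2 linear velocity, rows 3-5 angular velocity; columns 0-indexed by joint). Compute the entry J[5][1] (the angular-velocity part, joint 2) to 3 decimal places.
1.000

axis z_1 = (0.0000,0.0000,1.0000); lever o_n−o_1 = (-3.2053,-1.0341,2.0000)
cross product → J_v[:, 1] = (1.0341,-3.2053,0.0000)
J_ω[:, 1] = z_1
entry J[5][1] = 1.0000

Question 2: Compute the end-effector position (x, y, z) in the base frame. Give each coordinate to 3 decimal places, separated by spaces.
after link 1: o_1 = (0.8660, 0.5000, 0.0000)
after link 2: o_2 = (-2.5981, -1.5000, 1.0000)
after link 3: o_3 = (-2.3393, -0.5341, 2.0000)

-2.339 -0.534 2.000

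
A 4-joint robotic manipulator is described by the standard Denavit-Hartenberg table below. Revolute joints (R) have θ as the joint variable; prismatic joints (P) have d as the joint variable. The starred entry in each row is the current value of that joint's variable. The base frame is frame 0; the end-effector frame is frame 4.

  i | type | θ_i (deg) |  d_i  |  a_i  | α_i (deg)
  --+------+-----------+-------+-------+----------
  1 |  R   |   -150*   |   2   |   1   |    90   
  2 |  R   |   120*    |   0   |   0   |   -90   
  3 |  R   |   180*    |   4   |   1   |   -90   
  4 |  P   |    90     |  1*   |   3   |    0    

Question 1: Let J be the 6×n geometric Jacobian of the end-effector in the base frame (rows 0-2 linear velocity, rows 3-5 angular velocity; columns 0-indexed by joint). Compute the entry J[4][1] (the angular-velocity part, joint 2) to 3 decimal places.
0.866

axis z_1 = (-0.5000,0.8660,0.0000); lever o_n−o_1 = (-0.1830,1.0490,-1.3660)
cross product → J_v[:, 1] = (-1.1830,-0.6830,-0.3660)
J_ω[:, 1] = z_1
entry J[4][1] = 0.8660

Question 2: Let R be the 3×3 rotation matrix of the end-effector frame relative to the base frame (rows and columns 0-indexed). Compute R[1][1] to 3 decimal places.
End-effector y-axis (col 1 of R) = (0.4330,0.2500,0.8660)
R[1][1] = 0.2500

0.250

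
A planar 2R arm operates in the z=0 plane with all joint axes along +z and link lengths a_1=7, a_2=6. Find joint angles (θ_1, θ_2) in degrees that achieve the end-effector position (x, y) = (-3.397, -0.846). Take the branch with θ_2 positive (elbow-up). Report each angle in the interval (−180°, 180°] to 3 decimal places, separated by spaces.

cos θ_2 = (12.2553−7²−6²)/(2·7·6) = -0.8660; θ_2 = 149.9980° (elbow-up)
β = atan2(-0.8460,-3.3970) = -166.0154°; ψ = atan2(3.0002,1.8040) = 58.9823°
θ_1 = β − ψ = -224.9977°

135.002 149.998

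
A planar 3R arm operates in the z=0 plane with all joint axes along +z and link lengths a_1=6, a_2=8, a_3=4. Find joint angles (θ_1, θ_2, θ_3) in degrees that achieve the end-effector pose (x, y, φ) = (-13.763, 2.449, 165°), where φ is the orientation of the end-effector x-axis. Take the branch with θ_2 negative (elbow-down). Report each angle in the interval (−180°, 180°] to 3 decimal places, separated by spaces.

-134.995 -90.003 29.999

wrist centre = target − a_3·(cos φ, sin φ) = (-9.8993, 1.4137)
cos θ_2 = (99.9947−6²−8²)/(2·6·8) = -0.0001; θ_2 = -90.0032° (elbow-down)
β = atan2(1.4137,-9.8993) = 171.8725°; ψ = atan2(-8.0000,5.9996) = -53.1321°
θ_1 = β − ψ = 225.0046°
θ_3 = φ − θ_1 − θ_2 = 29.9985° (wrapped to (-180°,180°])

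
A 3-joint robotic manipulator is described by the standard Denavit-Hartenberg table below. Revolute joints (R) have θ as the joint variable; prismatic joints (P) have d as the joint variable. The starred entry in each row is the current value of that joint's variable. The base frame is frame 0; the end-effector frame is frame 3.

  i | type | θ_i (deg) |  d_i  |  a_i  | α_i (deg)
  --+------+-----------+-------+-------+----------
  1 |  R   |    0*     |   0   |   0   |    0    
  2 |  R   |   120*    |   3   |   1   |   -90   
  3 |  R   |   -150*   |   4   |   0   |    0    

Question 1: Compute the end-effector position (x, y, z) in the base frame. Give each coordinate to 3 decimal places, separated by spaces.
after link 1: o_1 = (0.0000, 0.0000, 0.0000)
after link 2: o_2 = (-0.5000, 0.8660, 3.0000)
after link 3: o_3 = (-3.9641, -1.1340, 3.0000)

-3.964 -1.134 3.000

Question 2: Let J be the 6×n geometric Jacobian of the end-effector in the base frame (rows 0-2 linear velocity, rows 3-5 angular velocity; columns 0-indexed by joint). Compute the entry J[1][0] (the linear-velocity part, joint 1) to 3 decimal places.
-3.964

axis z_0 = ẑ; lever o_n−o_0 = (-3.9641,-1.1340,3.0000)
cross product → J_v[:, 0] = (1.1340,-3.9641,0.0000)
J_ω[:, 0] = z_0
entry J[1][0] = -3.9641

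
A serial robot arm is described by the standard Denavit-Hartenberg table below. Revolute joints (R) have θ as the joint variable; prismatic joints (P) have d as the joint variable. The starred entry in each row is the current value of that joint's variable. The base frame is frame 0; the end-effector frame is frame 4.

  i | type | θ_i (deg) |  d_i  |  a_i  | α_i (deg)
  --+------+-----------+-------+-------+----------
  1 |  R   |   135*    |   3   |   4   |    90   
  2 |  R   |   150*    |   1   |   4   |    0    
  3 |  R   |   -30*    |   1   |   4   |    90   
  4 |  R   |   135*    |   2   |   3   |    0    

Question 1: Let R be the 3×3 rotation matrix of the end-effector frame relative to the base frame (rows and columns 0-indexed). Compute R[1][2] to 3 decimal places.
End-effector z-axis (col 2 of R) = (-0.6124,0.6124,0.5000)
R[1][2] = 0.6124

0.612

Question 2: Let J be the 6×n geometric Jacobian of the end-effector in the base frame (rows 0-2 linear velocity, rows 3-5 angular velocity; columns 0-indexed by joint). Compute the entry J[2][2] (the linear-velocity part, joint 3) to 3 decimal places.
0.793

axis z_2 = (0.7071,0.7071,0.0000); lever o_n−o_2 = (1.6466,2.7676,2.6270)
cross product → J_v[:, 2] = (1.8576,-1.8576,0.7927)
J_ω[:, 2] = z_2
entry J[2][2] = 0.7927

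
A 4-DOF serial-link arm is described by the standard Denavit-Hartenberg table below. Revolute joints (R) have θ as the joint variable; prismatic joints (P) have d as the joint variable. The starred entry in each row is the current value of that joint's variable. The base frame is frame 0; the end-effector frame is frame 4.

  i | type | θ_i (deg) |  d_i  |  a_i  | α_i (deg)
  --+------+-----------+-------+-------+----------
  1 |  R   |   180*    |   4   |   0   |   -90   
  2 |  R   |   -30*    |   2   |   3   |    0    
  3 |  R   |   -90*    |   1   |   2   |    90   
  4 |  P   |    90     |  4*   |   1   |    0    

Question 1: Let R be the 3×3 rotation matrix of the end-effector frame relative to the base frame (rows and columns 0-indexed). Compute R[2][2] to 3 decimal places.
-0.500

End-effector z-axis (col 2 of R) = (0.8660,-0.0000,-0.5000)
R[2][2] = -0.5000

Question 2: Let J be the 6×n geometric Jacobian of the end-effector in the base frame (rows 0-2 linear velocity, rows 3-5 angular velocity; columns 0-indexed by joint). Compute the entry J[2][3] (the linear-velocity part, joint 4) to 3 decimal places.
prismatic axis z_3 = (0.8660,-0.0000,-0.5000)
J_v[:, 3] = z_3; J_ω[:, 3] = (0,0,0)
entry J[2][3] = -0.5000

-0.500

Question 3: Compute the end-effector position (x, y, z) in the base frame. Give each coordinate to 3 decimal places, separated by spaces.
1.866 -4.000 5.232

after link 1: o_1 = (0.0000, 0.0000, 4.0000)
after link 2: o_2 = (-2.5981, -2.0000, 5.5000)
after link 3: o_3 = (-1.5981, -3.0000, 7.2321)
after link 4: o_4 = (1.8660, -4.0000, 5.2321)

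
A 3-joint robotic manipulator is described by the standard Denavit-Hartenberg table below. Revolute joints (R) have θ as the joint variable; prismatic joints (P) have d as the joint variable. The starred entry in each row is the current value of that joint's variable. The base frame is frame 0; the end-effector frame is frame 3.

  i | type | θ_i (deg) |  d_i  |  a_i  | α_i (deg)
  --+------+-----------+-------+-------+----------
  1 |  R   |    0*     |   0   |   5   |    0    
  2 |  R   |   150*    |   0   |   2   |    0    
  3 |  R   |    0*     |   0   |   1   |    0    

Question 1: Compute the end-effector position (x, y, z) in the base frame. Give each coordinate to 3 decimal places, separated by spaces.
2.402 1.500 0.000

after link 1: o_1 = (5.0000, 0.0000, 0.0000)
after link 2: o_2 = (3.2679, 1.0000, 0.0000)
after link 3: o_3 = (2.4019, 1.5000, 0.0000)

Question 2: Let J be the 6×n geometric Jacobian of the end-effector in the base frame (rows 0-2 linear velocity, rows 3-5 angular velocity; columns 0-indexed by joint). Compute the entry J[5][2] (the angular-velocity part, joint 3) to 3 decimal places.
axis z_2 = (0.0000,0.0000,1.0000); lever o_n−o_2 = (-0.8660,0.5000,0.0000)
cross product → J_v[:, 2] = (-0.5000,-0.8660,0.0000)
J_ω[:, 2] = z_2
entry J[5][2] = 1.0000

1.000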